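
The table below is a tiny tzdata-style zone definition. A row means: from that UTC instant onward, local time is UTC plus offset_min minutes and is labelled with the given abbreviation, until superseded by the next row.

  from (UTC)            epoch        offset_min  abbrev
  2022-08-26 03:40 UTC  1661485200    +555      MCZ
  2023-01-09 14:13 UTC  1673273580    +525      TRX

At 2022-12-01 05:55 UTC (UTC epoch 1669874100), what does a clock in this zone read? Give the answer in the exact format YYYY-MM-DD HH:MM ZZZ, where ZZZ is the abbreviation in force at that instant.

Query: 2022-12-01 05:55 UTC
Rule 1/2 (MCZ, +09:15): 2022-08-26 03:40 UTC ≤ query < 2023-01-09 14:13 UTC
5·60 + 55 + 555 = 910 min
910 = 0·1440 + 910; 910 = 15·60 + 10 → 15:10, same day
→ 2022-12-01 15:10 MCZ

2022-12-01 15:10 MCZ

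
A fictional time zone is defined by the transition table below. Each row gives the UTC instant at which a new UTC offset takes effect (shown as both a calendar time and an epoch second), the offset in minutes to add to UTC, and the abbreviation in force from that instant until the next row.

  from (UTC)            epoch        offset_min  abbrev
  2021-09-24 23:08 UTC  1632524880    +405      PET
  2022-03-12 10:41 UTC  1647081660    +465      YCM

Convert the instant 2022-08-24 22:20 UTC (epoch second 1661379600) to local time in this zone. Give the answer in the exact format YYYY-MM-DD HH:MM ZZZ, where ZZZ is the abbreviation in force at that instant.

2022-08-25 06:05 YCM

Query: 2022-08-24 22:20 UTC
Rule 2/2 (YCM, +07:45): 2022-03-12 10:41 UTC ≤ query < +∞
22·60 + 20 + 465 = 1805 min
1805 = 1·1440 + 365; 365 = 6·60 + 5 → 06:05, 2022-08-24 + 1 day = 2022-08-25
→ 2022-08-25 06:05 YCM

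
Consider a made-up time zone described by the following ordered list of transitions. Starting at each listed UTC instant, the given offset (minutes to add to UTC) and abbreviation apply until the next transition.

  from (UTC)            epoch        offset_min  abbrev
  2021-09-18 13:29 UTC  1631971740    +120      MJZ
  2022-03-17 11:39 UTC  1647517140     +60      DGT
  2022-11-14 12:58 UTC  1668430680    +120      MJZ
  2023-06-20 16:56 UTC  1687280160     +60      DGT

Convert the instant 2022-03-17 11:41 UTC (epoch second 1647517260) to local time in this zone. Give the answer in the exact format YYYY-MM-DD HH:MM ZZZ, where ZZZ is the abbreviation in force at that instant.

Query: 2022-03-17 11:41 UTC
Rule 2/4 (DGT, +01:00): 2022-03-17 11:39 UTC ≤ query < 2022-11-14 12:58 UTC
11·60 + 41 + 60 = 761 min
761 = 0·1440 + 761; 761 = 12·60 + 41 → 12:41, same day
→ 2022-03-17 12:41 DGT

2022-03-17 12:41 DGT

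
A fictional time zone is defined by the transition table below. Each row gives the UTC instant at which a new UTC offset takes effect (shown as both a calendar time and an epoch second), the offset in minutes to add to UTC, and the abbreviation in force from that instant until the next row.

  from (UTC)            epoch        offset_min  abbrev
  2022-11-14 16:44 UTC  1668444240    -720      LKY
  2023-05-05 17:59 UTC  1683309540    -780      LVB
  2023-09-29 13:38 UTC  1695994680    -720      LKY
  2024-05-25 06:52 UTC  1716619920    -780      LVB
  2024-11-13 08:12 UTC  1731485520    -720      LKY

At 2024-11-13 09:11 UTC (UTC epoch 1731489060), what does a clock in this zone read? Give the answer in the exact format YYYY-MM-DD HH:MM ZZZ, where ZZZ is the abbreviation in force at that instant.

2024-11-12 21:11 LKY

Query: 2024-11-13 09:11 UTC
Rule 5/5 (LKY, -12:00): 2024-11-13 08:12 UTC ≤ query < +∞
9·60 + 11 - 720 = -169 min
-169 = -1·1440 + 1271; 1271 = 21·60 + 11 → 21:11, 2024-11-13 - 1 day = 2024-11-12
→ 2024-11-12 21:11 LKY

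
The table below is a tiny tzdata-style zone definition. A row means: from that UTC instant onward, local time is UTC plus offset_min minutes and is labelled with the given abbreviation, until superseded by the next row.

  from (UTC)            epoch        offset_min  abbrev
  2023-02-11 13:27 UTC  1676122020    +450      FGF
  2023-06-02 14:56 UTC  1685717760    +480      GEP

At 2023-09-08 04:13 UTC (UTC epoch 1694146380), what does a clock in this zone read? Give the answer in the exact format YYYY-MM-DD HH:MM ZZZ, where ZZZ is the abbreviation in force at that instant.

2023-09-08 12:13 GEP

Query: 2023-09-08 04:13 UTC
Rule 2/2 (GEP, +08:00): 2023-06-02 14:56 UTC ≤ query < +∞
4·60 + 13 + 480 = 733 min
733 = 0·1440 + 733; 733 = 12·60 + 13 → 12:13, same day
→ 2023-09-08 12:13 GEP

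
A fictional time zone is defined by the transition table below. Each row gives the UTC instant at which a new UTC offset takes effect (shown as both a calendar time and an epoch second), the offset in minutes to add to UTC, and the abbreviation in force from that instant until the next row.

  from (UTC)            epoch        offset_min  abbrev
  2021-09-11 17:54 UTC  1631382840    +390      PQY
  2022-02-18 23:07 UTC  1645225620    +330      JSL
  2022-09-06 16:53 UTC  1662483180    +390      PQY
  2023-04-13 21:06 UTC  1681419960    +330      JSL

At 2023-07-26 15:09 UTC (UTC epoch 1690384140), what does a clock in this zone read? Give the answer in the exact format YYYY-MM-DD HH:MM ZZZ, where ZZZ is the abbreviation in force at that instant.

Query: 2023-07-26 15:09 UTC
Rule 4/4 (JSL, +05:30): 2023-04-13 21:06 UTC ≤ query < +∞
15·60 + 9 + 330 = 1239 min
1239 = 0·1440 + 1239; 1239 = 20·60 + 39 → 20:39, same day
→ 2023-07-26 20:39 JSL

2023-07-26 20:39 JSL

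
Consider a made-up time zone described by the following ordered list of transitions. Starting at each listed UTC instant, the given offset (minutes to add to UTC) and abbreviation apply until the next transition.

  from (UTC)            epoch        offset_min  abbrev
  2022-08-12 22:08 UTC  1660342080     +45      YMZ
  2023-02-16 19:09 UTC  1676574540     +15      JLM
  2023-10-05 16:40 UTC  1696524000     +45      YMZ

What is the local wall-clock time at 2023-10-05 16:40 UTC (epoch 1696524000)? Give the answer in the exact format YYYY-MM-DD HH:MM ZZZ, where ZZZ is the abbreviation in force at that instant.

Query: 2023-10-05 16:40 UTC
Rule 3/3 (YMZ, +00:45): 2023-10-05 16:40 UTC ≤ query < +∞
16·60 + 40 + 45 = 1045 min
1045 = 0·1440 + 1045; 1045 = 17·60 + 25 → 17:25, same day
→ 2023-10-05 17:25 YMZ

2023-10-05 17:25 YMZ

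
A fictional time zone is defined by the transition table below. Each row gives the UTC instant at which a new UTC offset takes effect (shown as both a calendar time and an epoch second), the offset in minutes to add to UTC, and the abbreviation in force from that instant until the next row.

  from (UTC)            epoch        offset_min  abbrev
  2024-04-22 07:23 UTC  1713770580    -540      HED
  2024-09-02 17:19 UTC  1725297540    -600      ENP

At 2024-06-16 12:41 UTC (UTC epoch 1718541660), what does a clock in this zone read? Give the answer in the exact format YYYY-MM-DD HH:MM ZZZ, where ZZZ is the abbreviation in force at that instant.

Query: 2024-06-16 12:41 UTC
Rule 1/2 (HED, -09:00): 2024-04-22 07:23 UTC ≤ query < 2024-09-02 17:19 UTC
12·60 + 41 - 540 = 221 min
221 = 0·1440 + 221; 221 = 3·60 + 41 → 03:41, same day
→ 2024-06-16 03:41 HED

2024-06-16 03:41 HED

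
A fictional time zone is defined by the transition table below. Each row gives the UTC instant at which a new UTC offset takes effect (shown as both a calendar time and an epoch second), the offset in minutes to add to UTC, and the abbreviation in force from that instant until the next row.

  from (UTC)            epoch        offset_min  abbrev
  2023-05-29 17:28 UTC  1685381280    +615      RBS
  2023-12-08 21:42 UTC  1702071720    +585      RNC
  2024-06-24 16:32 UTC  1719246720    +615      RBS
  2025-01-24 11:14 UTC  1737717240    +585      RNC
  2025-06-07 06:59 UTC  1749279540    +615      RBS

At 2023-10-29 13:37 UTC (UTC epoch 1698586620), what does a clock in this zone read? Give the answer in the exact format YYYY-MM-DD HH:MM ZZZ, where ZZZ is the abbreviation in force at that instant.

2023-10-29 23:52 RBS

Query: 2023-10-29 13:37 UTC
Rule 1/5 (RBS, +10:15): 2023-05-29 17:28 UTC ≤ query < 2023-12-08 21:42 UTC
13·60 + 37 + 615 = 1432 min
1432 = 0·1440 + 1432; 1432 = 23·60 + 52 → 23:52, same day
→ 2023-10-29 23:52 RBS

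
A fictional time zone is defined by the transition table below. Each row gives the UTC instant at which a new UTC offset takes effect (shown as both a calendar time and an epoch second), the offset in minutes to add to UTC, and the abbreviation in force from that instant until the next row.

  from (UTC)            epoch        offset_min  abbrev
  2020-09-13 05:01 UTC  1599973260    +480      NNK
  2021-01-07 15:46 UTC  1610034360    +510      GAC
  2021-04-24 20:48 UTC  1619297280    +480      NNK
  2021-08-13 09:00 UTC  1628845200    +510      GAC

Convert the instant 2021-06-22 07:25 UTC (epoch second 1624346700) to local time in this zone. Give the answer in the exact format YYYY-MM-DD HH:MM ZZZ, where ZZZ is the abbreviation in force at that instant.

Query: 2021-06-22 07:25 UTC
Rule 3/4 (NNK, +08:00): 2021-04-24 20:48 UTC ≤ query < 2021-08-13 09:00 UTC
7·60 + 25 + 480 = 925 min
925 = 0·1440 + 925; 925 = 15·60 + 25 → 15:25, same day
→ 2021-06-22 15:25 NNK

2021-06-22 15:25 NNK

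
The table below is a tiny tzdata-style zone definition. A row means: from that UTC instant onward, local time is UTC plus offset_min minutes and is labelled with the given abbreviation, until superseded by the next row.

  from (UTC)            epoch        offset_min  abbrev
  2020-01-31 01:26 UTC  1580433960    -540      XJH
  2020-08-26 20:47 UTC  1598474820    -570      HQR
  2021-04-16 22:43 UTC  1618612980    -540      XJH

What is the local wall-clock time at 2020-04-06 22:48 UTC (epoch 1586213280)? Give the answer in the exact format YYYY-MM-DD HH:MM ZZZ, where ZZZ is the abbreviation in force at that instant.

Query: 2020-04-06 22:48 UTC
Rule 1/3 (XJH, -09:00): 2020-01-31 01:26 UTC ≤ query < 2020-08-26 20:47 UTC
22·60 + 48 - 540 = 828 min
828 = 0·1440 + 828; 828 = 13·60 + 48 → 13:48, same day
→ 2020-04-06 13:48 XJH

2020-04-06 13:48 XJH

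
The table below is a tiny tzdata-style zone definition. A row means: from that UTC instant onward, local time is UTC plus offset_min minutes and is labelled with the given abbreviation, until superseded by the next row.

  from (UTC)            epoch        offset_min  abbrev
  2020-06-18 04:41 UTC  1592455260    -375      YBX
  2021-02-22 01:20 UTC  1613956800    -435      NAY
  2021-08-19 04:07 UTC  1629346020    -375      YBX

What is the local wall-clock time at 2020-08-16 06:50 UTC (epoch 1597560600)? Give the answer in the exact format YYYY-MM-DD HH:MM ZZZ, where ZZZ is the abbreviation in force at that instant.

Query: 2020-08-16 06:50 UTC
Rule 1/3 (YBX, -06:15): 2020-06-18 04:41 UTC ≤ query < 2021-02-22 01:20 UTC
6·60 + 50 - 375 = 35 min
35 = 0·1440 + 35; 35 = 0·60 + 35 → 00:35, same day
→ 2020-08-16 00:35 YBX

2020-08-16 00:35 YBX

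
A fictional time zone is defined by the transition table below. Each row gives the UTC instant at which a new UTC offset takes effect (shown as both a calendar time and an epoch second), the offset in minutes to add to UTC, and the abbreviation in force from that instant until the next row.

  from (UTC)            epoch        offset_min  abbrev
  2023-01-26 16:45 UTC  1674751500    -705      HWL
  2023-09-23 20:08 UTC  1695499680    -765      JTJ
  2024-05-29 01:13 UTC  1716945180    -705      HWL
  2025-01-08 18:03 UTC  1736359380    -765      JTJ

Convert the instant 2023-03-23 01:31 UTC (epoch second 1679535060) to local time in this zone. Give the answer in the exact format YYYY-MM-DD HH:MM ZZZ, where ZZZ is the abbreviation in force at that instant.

Query: 2023-03-23 01:31 UTC
Rule 1/4 (HWL, -11:45): 2023-01-26 16:45 UTC ≤ query < 2023-09-23 20:08 UTC
1·60 + 31 - 705 = -614 min
-614 = -1·1440 + 826; 826 = 13·60 + 46 → 13:46, 2023-03-23 - 1 day = 2023-03-22
→ 2023-03-22 13:46 HWL

2023-03-22 13:46 HWL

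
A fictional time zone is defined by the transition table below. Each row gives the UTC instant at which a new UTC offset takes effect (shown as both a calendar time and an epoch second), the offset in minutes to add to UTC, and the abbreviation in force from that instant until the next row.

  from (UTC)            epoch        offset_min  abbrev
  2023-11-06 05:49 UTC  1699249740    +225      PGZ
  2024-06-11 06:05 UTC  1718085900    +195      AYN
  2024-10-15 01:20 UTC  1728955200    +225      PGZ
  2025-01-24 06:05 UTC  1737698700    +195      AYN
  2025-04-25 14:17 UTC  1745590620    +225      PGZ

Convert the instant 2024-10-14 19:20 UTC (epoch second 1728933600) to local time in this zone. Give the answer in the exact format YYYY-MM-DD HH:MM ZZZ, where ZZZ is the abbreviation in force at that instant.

2024-10-14 22:35 AYN

Query: 2024-10-14 19:20 UTC
Rule 2/5 (AYN, +03:15): 2024-06-11 06:05 UTC ≤ query < 2024-10-15 01:20 UTC
19·60 + 20 + 195 = 1355 min
1355 = 0·1440 + 1355; 1355 = 22·60 + 35 → 22:35, same day
→ 2024-10-14 22:35 AYN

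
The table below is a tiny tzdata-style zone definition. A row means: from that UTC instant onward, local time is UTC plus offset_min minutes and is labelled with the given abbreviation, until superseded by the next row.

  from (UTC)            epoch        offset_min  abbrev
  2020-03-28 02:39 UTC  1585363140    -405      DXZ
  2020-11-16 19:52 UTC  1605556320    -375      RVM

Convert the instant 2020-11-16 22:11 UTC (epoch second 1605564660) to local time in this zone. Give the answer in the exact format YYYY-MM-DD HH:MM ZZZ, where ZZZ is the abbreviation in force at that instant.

Query: 2020-11-16 22:11 UTC
Rule 2/2 (RVM, -06:15): 2020-11-16 19:52 UTC ≤ query < +∞
22·60 + 11 - 375 = 956 min
956 = 0·1440 + 956; 956 = 15·60 + 56 → 15:56, same day
→ 2020-11-16 15:56 RVM

2020-11-16 15:56 RVM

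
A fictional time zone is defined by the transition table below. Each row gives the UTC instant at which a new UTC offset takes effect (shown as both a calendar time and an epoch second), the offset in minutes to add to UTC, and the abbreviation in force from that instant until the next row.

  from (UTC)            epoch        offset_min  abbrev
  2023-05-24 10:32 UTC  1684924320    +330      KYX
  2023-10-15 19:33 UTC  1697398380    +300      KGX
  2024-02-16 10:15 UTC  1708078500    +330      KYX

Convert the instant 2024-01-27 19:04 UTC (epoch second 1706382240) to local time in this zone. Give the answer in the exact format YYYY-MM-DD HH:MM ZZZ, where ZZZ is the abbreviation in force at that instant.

Query: 2024-01-27 19:04 UTC
Rule 2/3 (KGX, +05:00): 2023-10-15 19:33 UTC ≤ query < 2024-02-16 10:15 UTC
19·60 + 4 + 300 = 1444 min
1444 = 1·1440 + 4; 4 = 0·60 + 4 → 00:04, 2024-01-27 + 1 day = 2024-01-28
→ 2024-01-28 00:04 KGX

2024-01-28 00:04 KGX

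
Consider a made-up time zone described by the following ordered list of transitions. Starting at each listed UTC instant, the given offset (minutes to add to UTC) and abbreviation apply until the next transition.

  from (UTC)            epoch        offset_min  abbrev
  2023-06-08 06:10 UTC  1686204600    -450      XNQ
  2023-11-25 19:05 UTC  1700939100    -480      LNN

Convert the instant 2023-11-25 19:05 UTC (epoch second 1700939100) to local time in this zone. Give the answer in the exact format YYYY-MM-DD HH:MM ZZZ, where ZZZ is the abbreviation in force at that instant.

Query: 2023-11-25 19:05 UTC
Rule 2/2 (LNN, -08:00): 2023-11-25 19:05 UTC ≤ query < +∞
19·60 + 5 - 480 = 665 min
665 = 0·1440 + 665; 665 = 11·60 + 5 → 11:05, same day
→ 2023-11-25 11:05 LNN

2023-11-25 11:05 LNN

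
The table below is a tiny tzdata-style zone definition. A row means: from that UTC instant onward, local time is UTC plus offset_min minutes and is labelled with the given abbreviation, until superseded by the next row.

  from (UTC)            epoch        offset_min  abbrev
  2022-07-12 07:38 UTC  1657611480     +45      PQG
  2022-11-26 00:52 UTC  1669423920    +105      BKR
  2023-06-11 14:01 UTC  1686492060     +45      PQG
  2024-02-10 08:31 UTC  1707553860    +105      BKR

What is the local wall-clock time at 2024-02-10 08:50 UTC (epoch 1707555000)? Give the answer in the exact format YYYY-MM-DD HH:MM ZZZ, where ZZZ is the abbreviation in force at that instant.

2024-02-10 10:35 BKR

Query: 2024-02-10 08:50 UTC
Rule 4/4 (BKR, +01:45): 2024-02-10 08:31 UTC ≤ query < +∞
8·60 + 50 + 105 = 635 min
635 = 0·1440 + 635; 635 = 10·60 + 35 → 10:35, same day
→ 2024-02-10 10:35 BKR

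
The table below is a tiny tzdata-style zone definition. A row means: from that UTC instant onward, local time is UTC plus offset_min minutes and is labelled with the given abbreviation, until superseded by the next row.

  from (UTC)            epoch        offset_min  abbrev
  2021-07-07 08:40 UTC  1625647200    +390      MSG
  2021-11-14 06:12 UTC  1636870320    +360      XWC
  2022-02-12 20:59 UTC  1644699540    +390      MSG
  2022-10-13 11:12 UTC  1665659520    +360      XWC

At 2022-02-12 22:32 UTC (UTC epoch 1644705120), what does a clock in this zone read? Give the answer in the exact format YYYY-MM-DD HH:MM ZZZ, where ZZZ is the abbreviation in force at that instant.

2022-02-13 05:02 MSG

Query: 2022-02-12 22:32 UTC
Rule 3/4 (MSG, +06:30): 2022-02-12 20:59 UTC ≤ query < 2022-10-13 11:12 UTC
22·60 + 32 + 390 = 1742 min
1742 = 1·1440 + 302; 302 = 5·60 + 2 → 05:02, 2022-02-12 + 1 day = 2022-02-13
→ 2022-02-13 05:02 MSG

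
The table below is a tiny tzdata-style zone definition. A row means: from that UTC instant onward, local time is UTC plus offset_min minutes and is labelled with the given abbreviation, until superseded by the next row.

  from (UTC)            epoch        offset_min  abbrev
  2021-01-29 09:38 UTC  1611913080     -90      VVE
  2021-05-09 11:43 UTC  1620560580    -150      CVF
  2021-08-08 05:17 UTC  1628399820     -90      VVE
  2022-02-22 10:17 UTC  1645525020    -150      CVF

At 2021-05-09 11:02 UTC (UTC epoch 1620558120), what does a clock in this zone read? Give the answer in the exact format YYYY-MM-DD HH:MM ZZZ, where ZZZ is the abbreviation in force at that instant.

Query: 2021-05-09 11:02 UTC
Rule 1/4 (VVE, -01:30): 2021-01-29 09:38 UTC ≤ query < 2021-05-09 11:43 UTC
11·60 + 2 - 90 = 572 min
572 = 0·1440 + 572; 572 = 9·60 + 32 → 09:32, same day
→ 2021-05-09 09:32 VVE

2021-05-09 09:32 VVE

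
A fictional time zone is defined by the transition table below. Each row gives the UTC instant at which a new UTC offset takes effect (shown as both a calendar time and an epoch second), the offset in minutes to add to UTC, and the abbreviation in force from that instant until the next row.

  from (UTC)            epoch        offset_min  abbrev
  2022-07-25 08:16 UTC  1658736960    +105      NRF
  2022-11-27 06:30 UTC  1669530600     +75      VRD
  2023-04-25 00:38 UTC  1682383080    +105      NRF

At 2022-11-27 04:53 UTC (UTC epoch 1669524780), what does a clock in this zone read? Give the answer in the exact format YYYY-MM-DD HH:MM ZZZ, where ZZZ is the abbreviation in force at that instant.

Query: 2022-11-27 04:53 UTC
Rule 1/3 (NRF, +01:45): 2022-07-25 08:16 UTC ≤ query < 2022-11-27 06:30 UTC
4·60 + 53 + 105 = 398 min
398 = 0·1440 + 398; 398 = 6·60 + 38 → 06:38, same day
→ 2022-11-27 06:38 NRF

2022-11-27 06:38 NRF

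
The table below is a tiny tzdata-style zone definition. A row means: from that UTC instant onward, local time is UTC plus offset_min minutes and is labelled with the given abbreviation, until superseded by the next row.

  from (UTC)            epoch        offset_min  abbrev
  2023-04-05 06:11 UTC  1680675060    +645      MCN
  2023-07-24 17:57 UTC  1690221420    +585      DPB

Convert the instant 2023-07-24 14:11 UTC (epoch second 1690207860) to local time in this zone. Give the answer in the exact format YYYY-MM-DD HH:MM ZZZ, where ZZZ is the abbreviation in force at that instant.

2023-07-25 00:56 MCN

Query: 2023-07-24 14:11 UTC
Rule 1/2 (MCN, +10:45): 2023-04-05 06:11 UTC ≤ query < 2023-07-24 17:57 UTC
14·60 + 11 + 645 = 1496 min
1496 = 1·1440 + 56; 56 = 0·60 + 56 → 00:56, 2023-07-24 + 1 day = 2023-07-25
→ 2023-07-25 00:56 MCN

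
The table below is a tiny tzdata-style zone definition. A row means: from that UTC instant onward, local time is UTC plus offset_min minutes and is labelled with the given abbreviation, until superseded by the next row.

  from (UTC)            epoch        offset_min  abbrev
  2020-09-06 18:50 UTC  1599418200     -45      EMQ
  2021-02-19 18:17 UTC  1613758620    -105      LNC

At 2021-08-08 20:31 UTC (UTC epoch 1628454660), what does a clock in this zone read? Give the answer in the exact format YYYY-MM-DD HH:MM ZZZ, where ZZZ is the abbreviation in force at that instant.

Query: 2021-08-08 20:31 UTC
Rule 2/2 (LNC, -01:45): 2021-02-19 18:17 UTC ≤ query < +∞
20·60 + 31 - 105 = 1126 min
1126 = 0·1440 + 1126; 1126 = 18·60 + 46 → 18:46, same day
→ 2021-08-08 18:46 LNC

2021-08-08 18:46 LNC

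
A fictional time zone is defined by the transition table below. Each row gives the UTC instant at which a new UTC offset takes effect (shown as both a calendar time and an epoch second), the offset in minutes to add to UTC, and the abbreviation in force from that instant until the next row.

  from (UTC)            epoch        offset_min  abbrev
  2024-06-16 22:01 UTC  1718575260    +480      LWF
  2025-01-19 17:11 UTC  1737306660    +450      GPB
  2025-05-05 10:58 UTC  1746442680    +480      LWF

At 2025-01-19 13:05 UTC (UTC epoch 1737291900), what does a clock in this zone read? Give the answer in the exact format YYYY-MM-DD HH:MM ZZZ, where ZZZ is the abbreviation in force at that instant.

Query: 2025-01-19 13:05 UTC
Rule 1/3 (LWF, +08:00): 2024-06-16 22:01 UTC ≤ query < 2025-01-19 17:11 UTC
13·60 + 5 + 480 = 1265 min
1265 = 0·1440 + 1265; 1265 = 21·60 + 5 → 21:05, same day
→ 2025-01-19 21:05 LWF

2025-01-19 21:05 LWF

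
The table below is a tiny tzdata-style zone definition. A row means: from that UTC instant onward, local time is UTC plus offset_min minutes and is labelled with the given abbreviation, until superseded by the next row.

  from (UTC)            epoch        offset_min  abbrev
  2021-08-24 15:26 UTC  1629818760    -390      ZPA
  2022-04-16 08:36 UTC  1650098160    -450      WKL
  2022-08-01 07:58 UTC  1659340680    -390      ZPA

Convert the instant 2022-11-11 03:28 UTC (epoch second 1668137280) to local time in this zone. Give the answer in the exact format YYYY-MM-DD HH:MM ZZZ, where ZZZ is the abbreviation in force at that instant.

2022-11-10 20:58 ZPA

Query: 2022-11-11 03:28 UTC
Rule 3/3 (ZPA, -06:30): 2022-08-01 07:58 UTC ≤ query < +∞
3·60 + 28 - 390 = -182 min
-182 = -1·1440 + 1258; 1258 = 20·60 + 58 → 20:58, 2022-11-11 - 1 day = 2022-11-10
→ 2022-11-10 20:58 ZPA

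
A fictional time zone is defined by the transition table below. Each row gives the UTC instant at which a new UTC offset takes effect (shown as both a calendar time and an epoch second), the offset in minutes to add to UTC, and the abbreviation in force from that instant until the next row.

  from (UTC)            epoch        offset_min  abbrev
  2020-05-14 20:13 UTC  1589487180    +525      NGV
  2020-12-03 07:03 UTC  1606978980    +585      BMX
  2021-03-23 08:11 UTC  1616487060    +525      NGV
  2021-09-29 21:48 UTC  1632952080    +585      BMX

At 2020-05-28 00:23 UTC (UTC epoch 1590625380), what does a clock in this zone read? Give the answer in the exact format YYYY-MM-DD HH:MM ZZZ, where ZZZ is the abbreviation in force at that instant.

Query: 2020-05-28 00:23 UTC
Rule 1/4 (NGV, +08:45): 2020-05-14 20:13 UTC ≤ query < 2020-12-03 07:03 UTC
0·60 + 23 + 525 = 548 min
548 = 0·1440 + 548; 548 = 9·60 + 8 → 09:08, same day
→ 2020-05-28 09:08 NGV

2020-05-28 09:08 NGV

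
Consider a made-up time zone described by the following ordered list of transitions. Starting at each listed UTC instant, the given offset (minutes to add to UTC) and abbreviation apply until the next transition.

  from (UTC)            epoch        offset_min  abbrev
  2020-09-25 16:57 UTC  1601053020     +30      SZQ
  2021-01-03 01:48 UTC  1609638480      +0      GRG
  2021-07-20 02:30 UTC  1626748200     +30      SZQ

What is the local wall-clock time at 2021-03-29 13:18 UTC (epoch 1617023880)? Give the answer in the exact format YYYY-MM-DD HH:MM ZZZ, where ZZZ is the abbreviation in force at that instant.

2021-03-29 13:18 GRG

Query: 2021-03-29 13:18 UTC
Rule 2/3 (GRG, +00:00): 2021-01-03 01:48 UTC ≤ query < 2021-07-20 02:30 UTC
13·60 + 18 + 0 = 798 min
798 = 0·1440 + 798; 798 = 13·60 + 18 → 13:18, same day
→ 2021-03-29 13:18 GRG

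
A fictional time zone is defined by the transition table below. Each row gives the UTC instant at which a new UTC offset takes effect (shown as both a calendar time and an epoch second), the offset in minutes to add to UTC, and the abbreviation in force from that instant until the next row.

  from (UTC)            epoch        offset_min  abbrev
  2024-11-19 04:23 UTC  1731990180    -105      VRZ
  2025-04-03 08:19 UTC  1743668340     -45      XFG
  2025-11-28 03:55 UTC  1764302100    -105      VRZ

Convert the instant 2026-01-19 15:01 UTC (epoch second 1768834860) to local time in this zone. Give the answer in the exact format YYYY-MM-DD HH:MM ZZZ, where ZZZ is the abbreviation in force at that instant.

Query: 2026-01-19 15:01 UTC
Rule 3/3 (VRZ, -01:45): 2025-11-28 03:55 UTC ≤ query < +∞
15·60 + 1 - 105 = 796 min
796 = 0·1440 + 796; 796 = 13·60 + 16 → 13:16, same day
→ 2026-01-19 13:16 VRZ

2026-01-19 13:16 VRZ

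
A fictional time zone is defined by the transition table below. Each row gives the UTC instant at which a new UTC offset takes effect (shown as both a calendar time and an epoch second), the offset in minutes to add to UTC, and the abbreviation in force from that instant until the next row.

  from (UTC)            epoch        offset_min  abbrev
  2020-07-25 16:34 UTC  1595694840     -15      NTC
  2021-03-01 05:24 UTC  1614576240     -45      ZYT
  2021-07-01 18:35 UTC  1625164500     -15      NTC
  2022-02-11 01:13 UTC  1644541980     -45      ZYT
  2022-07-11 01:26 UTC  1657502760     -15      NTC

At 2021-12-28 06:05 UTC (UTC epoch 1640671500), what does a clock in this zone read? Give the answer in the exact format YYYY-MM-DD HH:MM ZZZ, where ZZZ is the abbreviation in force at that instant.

2021-12-28 05:50 NTC

Query: 2021-12-28 06:05 UTC
Rule 3/5 (NTC, -00:15): 2021-07-01 18:35 UTC ≤ query < 2022-02-11 01:13 UTC
6·60 + 5 - 15 = 350 min
350 = 0·1440 + 350; 350 = 5·60 + 50 → 05:50, same day
→ 2021-12-28 05:50 NTC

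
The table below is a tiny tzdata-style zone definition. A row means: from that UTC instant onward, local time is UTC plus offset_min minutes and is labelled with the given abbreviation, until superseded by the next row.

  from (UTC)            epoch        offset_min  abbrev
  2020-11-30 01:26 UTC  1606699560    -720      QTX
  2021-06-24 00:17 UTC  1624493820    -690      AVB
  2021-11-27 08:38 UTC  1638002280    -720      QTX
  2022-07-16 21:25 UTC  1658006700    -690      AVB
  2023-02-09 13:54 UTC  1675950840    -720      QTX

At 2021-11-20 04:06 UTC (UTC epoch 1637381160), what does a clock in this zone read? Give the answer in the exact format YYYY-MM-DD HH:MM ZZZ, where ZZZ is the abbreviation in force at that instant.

Query: 2021-11-20 04:06 UTC
Rule 2/5 (AVB, -11:30): 2021-06-24 00:17 UTC ≤ query < 2021-11-27 08:38 UTC
4·60 + 6 - 690 = -444 min
-444 = -1·1440 + 996; 996 = 16·60 + 36 → 16:36, 2021-11-20 - 1 day = 2021-11-19
→ 2021-11-19 16:36 AVB

2021-11-19 16:36 AVB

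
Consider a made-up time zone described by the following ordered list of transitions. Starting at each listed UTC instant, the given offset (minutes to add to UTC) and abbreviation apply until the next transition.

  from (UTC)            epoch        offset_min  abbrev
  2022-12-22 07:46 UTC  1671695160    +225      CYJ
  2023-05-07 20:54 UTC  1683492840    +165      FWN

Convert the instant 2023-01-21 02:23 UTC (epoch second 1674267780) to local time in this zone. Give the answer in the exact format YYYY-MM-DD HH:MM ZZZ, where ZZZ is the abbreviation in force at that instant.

Query: 2023-01-21 02:23 UTC
Rule 1/2 (CYJ, +03:45): 2022-12-22 07:46 UTC ≤ query < 2023-05-07 20:54 UTC
2·60 + 23 + 225 = 368 min
368 = 0·1440 + 368; 368 = 6·60 + 8 → 06:08, same day
→ 2023-01-21 06:08 CYJ

2023-01-21 06:08 CYJ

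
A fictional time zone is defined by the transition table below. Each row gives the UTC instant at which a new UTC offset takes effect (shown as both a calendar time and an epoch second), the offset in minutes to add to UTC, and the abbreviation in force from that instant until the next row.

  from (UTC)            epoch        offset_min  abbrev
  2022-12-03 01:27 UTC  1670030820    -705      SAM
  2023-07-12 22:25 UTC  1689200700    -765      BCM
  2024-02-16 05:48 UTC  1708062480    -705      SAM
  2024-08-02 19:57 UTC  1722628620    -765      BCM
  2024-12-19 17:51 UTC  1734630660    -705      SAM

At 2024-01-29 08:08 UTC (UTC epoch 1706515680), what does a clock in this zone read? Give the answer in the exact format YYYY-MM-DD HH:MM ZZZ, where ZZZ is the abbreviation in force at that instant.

Query: 2024-01-29 08:08 UTC
Rule 2/5 (BCM, -12:45): 2023-07-12 22:25 UTC ≤ query < 2024-02-16 05:48 UTC
8·60 + 8 - 765 = -277 min
-277 = -1·1440 + 1163; 1163 = 19·60 + 23 → 19:23, 2024-01-29 - 1 day = 2024-01-28
→ 2024-01-28 19:23 BCM

2024-01-28 19:23 BCM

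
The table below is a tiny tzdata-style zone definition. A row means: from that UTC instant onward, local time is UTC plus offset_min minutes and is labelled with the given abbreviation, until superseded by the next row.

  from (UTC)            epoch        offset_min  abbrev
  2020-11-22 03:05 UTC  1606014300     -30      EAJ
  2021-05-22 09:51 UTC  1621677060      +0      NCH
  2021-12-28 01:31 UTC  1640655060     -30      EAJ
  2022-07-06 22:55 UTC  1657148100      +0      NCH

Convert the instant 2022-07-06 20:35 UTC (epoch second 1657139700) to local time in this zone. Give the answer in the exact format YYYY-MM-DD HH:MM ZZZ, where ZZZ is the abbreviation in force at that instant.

Query: 2022-07-06 20:35 UTC
Rule 3/4 (EAJ, -00:30): 2021-12-28 01:31 UTC ≤ query < 2022-07-06 22:55 UTC
20·60 + 35 - 30 = 1205 min
1205 = 0·1440 + 1205; 1205 = 20·60 + 5 → 20:05, same day
→ 2022-07-06 20:05 EAJ

2022-07-06 20:05 EAJ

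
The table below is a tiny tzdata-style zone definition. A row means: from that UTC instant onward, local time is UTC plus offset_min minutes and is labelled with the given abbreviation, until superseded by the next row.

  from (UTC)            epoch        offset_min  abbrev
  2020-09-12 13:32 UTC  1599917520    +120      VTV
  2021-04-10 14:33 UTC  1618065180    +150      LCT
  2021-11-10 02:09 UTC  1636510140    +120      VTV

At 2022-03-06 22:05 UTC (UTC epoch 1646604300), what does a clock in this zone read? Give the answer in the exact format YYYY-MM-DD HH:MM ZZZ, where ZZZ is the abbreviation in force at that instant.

2022-03-07 00:05 VTV

Query: 2022-03-06 22:05 UTC
Rule 3/3 (VTV, +02:00): 2021-11-10 02:09 UTC ≤ query < +∞
22·60 + 5 + 120 = 1445 min
1445 = 1·1440 + 5; 5 = 0·60 + 5 → 00:05, 2022-03-06 + 1 day = 2022-03-07
→ 2022-03-07 00:05 VTV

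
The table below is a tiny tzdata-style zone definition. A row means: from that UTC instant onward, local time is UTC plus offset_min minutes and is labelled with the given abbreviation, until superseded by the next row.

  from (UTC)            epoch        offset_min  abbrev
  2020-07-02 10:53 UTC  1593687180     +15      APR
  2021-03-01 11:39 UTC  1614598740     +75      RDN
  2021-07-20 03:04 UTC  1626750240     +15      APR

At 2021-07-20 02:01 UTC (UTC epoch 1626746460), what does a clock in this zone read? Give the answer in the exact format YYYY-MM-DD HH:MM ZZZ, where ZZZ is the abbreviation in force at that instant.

2021-07-20 03:16 RDN

Query: 2021-07-20 02:01 UTC
Rule 2/3 (RDN, +01:15): 2021-03-01 11:39 UTC ≤ query < 2021-07-20 03:04 UTC
2·60 + 1 + 75 = 196 min
196 = 0·1440 + 196; 196 = 3·60 + 16 → 03:16, same day
→ 2021-07-20 03:16 RDN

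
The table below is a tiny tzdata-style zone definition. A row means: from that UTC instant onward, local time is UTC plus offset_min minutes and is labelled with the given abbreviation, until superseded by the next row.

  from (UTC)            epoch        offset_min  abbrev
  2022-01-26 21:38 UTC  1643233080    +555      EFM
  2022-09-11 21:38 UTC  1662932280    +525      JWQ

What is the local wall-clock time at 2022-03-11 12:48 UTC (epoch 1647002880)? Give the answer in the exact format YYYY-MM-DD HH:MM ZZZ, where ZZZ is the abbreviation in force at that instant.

2022-03-11 22:03 EFM

Query: 2022-03-11 12:48 UTC
Rule 1/2 (EFM, +09:15): 2022-01-26 21:38 UTC ≤ query < 2022-09-11 21:38 UTC
12·60 + 48 + 555 = 1323 min
1323 = 0·1440 + 1323; 1323 = 22·60 + 3 → 22:03, same day
→ 2022-03-11 22:03 EFM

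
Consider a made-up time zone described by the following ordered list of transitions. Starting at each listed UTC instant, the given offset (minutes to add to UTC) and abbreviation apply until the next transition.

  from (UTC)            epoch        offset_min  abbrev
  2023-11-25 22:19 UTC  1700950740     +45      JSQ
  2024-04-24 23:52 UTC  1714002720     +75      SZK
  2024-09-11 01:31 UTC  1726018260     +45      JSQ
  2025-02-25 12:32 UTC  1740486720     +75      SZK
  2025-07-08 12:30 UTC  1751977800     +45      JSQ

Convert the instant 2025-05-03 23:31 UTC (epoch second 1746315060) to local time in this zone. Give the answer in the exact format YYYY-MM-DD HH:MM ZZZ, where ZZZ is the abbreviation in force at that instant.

Query: 2025-05-03 23:31 UTC
Rule 4/5 (SZK, +01:15): 2025-02-25 12:32 UTC ≤ query < 2025-07-08 12:30 UTC
23·60 + 31 + 75 = 1486 min
1486 = 1·1440 + 46; 46 = 0·60 + 46 → 00:46, 2025-05-03 + 1 day = 2025-05-04
→ 2025-05-04 00:46 SZK

2025-05-04 00:46 SZK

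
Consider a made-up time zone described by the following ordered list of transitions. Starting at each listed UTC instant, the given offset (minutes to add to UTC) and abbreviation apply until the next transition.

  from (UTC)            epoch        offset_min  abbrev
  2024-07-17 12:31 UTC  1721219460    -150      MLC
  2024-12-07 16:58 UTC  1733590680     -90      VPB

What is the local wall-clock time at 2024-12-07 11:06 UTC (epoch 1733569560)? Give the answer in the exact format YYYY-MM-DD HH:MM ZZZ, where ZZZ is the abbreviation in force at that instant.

Query: 2024-12-07 11:06 UTC
Rule 1/2 (MLC, -02:30): 2024-07-17 12:31 UTC ≤ query < 2024-12-07 16:58 UTC
11·60 + 6 - 150 = 516 min
516 = 0·1440 + 516; 516 = 8·60 + 36 → 08:36, same day
→ 2024-12-07 08:36 MLC

2024-12-07 08:36 MLC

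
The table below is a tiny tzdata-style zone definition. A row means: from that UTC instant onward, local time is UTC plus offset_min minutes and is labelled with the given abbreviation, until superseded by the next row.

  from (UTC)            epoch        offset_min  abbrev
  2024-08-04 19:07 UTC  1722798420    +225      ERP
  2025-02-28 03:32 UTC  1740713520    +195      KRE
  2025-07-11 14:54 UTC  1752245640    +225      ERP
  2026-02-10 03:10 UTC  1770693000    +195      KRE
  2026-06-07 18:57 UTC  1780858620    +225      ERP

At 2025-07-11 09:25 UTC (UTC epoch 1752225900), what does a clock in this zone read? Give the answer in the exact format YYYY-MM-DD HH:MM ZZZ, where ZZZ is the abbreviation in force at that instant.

Query: 2025-07-11 09:25 UTC
Rule 2/5 (KRE, +03:15): 2025-02-28 03:32 UTC ≤ query < 2025-07-11 14:54 UTC
9·60 + 25 + 195 = 760 min
760 = 0·1440 + 760; 760 = 12·60 + 40 → 12:40, same day
→ 2025-07-11 12:40 KRE

2025-07-11 12:40 KRE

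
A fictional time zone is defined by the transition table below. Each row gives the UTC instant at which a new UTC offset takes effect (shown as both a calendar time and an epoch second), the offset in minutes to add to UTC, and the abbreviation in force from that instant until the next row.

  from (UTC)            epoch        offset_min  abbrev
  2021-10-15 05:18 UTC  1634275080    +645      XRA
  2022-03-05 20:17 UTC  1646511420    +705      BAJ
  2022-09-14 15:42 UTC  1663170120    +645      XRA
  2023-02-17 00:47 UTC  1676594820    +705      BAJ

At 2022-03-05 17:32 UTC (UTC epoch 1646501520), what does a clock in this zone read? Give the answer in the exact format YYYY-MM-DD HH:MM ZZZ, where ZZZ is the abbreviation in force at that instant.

Query: 2022-03-05 17:32 UTC
Rule 1/4 (XRA, +10:45): 2021-10-15 05:18 UTC ≤ query < 2022-03-05 20:17 UTC
17·60 + 32 + 645 = 1697 min
1697 = 1·1440 + 257; 257 = 4·60 + 17 → 04:17, 2022-03-05 + 1 day = 2022-03-06
→ 2022-03-06 04:17 XRA

2022-03-06 04:17 XRA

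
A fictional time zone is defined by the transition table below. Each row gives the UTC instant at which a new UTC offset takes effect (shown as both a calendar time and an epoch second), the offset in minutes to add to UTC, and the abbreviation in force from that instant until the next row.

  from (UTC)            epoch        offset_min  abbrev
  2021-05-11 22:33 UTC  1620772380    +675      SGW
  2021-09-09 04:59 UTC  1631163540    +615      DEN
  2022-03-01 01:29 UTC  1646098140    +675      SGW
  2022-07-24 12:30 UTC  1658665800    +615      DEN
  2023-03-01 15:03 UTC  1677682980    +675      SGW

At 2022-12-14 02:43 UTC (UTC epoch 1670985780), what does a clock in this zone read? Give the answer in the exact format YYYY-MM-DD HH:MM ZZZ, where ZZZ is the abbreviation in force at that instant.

2022-12-14 12:58 DEN

Query: 2022-12-14 02:43 UTC
Rule 4/5 (DEN, +10:15): 2022-07-24 12:30 UTC ≤ query < 2023-03-01 15:03 UTC
2·60 + 43 + 615 = 778 min
778 = 0·1440 + 778; 778 = 12·60 + 58 → 12:58, same day
→ 2022-12-14 12:58 DEN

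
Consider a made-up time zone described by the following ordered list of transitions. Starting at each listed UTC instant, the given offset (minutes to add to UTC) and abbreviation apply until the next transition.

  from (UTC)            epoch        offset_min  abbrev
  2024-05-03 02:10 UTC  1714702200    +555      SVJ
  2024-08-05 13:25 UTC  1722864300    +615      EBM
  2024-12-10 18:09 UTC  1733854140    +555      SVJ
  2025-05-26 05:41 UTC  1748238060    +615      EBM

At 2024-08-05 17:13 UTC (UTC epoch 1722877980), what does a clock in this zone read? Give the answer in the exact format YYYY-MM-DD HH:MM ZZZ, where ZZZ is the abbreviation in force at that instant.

2024-08-06 03:28 EBM

Query: 2024-08-05 17:13 UTC
Rule 2/4 (EBM, +10:15): 2024-08-05 13:25 UTC ≤ query < 2024-12-10 18:09 UTC
17·60 + 13 + 615 = 1648 min
1648 = 1·1440 + 208; 208 = 3·60 + 28 → 03:28, 2024-08-05 + 1 day = 2024-08-06
→ 2024-08-06 03:28 EBM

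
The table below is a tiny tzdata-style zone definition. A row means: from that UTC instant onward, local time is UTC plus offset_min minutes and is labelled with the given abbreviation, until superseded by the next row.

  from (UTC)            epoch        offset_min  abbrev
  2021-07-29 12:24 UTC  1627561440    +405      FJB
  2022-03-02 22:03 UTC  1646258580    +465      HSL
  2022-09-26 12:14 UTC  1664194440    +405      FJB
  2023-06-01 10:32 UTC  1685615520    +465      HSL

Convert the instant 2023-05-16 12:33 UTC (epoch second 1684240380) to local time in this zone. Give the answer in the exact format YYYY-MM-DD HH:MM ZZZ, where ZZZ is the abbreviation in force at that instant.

Query: 2023-05-16 12:33 UTC
Rule 3/4 (FJB, +06:45): 2022-09-26 12:14 UTC ≤ query < 2023-06-01 10:32 UTC
12·60 + 33 + 405 = 1158 min
1158 = 0·1440 + 1158; 1158 = 19·60 + 18 → 19:18, same day
→ 2023-05-16 19:18 FJB

2023-05-16 19:18 FJB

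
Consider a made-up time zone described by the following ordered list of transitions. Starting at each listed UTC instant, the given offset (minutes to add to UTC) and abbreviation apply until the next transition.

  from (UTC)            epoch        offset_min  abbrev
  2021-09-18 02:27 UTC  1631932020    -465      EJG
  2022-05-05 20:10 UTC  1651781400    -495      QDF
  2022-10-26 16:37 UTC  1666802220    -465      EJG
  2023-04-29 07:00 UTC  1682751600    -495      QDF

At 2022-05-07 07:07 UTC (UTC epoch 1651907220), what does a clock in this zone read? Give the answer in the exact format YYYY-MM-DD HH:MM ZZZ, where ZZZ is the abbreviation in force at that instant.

Query: 2022-05-07 07:07 UTC
Rule 2/4 (QDF, -08:15): 2022-05-05 20:10 UTC ≤ query < 2022-10-26 16:37 UTC
7·60 + 7 - 495 = -68 min
-68 = -1·1440 + 1372; 1372 = 22·60 + 52 → 22:52, 2022-05-07 - 1 day = 2022-05-06
→ 2022-05-06 22:52 QDF

2022-05-06 22:52 QDF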